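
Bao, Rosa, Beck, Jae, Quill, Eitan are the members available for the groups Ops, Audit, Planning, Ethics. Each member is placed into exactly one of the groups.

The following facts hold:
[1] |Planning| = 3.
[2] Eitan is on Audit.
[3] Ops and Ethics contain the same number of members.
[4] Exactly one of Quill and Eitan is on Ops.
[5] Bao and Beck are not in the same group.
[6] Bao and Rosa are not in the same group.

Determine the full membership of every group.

Ops = {Quill}; Audit = {Eitan}; Planning = {Beck, Jae, Rosa}; Ethics = {Bao}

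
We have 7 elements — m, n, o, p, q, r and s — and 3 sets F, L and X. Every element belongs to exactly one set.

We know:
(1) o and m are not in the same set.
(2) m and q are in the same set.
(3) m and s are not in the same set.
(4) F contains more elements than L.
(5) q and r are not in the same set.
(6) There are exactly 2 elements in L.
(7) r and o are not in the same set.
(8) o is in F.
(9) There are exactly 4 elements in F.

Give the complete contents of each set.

F = {n, o, p, s}; L = {m, q}; X = {r}

From (8): o ∈ F.
(1): m ∉ F.
(2): q matches m: q ∉ F.
(7): r ∉ F.
(9): only 4 candidates remain for F, so all are in.
Suppose m ∉ L: no assignment then satisfies all the clues, so m ∈ L.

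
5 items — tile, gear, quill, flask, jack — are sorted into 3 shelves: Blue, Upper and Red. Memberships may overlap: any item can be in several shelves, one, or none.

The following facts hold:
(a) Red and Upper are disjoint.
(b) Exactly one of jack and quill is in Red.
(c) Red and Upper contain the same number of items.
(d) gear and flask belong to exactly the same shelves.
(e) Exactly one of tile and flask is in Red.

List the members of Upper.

Upper = {flask, gear}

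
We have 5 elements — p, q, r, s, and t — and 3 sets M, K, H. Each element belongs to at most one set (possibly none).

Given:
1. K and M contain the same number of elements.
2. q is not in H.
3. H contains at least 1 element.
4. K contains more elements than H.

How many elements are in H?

1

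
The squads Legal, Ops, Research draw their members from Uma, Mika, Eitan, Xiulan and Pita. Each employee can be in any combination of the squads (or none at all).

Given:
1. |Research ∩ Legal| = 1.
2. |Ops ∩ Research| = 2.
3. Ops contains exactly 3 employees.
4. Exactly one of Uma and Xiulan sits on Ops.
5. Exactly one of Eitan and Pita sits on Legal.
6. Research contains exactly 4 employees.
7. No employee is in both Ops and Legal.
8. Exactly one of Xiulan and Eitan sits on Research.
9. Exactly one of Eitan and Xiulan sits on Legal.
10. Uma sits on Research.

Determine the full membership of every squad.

Legal = {Eitan}; Ops = {Mika, Pita, Xiulan}; Research = {Eitan, Mika, Pita, Uma}

From (10): Uma ∈ Research.
Suppose Uma ∈ Legal: no assignment then satisfies all the clues, so Uma ∉ Legal.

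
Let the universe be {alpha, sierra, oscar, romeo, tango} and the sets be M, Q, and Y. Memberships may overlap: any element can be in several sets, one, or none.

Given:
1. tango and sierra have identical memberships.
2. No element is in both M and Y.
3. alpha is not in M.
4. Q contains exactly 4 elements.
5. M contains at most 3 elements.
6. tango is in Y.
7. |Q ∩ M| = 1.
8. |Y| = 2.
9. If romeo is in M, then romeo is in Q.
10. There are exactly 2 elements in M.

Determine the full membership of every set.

M = {oscar, romeo}; Q = {alpha, romeo, sierra, tango}; Y = {sierra, tango}

From (3): alpha ∉ M.
From (6): tango ∈ Y.
(1): sierra matches tango: sierra ∈ Y.
(2) (disjoint): sierra ∉ M.
(2) (disjoint): tango ∉ M.
(8): Y already has 2, so the rest are out.
(10): only 2 candidates remain for M, so all are in.
(9): romeo ∈ Q.
Suppose alpha ∉ Q: no assignment then satisfies all the clues, so alpha ∈ Q.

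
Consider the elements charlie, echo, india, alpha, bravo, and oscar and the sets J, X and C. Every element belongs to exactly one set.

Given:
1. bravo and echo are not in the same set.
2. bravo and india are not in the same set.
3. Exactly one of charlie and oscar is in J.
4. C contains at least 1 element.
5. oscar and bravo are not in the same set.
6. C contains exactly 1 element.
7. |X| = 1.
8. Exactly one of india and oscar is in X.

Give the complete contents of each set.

J = {alpha, charlie, echo, india}; X = {oscar}; C = {bravo}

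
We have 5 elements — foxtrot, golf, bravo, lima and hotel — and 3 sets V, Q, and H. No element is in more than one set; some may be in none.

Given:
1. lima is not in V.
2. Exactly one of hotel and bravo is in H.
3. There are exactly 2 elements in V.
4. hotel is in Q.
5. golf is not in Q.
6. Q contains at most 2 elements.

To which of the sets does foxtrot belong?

From (1): lima ∉ V.
From (4): hotel ∈ Q.
From (5): golf ∉ Q.
(2) (exactly one): bravo ∈ H.
(3): only 2 candidates remain for V, so all are in.

foxtrot: V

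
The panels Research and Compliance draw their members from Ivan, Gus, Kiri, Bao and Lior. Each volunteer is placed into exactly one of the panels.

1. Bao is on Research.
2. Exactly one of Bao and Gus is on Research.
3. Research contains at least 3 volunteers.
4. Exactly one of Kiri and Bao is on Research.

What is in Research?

Research = {Bao, Ivan, Lior}

From (1): Bao ∈ Research.
(2) (exactly one): Gus ∉ Research.
(4) (exactly one): Kiri ∉ Research.
Only one panel left: Gus ∈ Compliance.
Only one panel left: Kiri ∈ Compliance.
(3): only 3 candidates remain for Research, so all are in.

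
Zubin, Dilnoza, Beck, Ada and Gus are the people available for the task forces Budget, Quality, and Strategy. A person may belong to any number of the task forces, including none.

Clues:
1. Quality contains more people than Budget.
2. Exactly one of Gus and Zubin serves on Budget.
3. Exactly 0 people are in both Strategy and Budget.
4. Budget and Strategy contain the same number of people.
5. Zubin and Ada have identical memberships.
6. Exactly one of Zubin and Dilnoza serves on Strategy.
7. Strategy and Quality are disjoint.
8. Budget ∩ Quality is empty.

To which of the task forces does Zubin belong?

Zubin: Quality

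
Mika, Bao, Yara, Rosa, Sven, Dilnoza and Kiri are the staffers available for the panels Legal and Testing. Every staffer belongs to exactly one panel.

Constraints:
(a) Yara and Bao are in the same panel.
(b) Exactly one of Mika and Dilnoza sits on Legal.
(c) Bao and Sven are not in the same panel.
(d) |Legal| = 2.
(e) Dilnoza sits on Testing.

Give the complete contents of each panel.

Legal = {Mika, Sven}; Testing = {Bao, Dilnoza, Kiri, Rosa, Yara}

From (e): Dilnoza ∈ Testing.
(b) (exactly one): Mika ∈ Legal.
Suppose Bao ∈ Legal: no assignment then satisfies all the clues, so Bao ∉ Legal.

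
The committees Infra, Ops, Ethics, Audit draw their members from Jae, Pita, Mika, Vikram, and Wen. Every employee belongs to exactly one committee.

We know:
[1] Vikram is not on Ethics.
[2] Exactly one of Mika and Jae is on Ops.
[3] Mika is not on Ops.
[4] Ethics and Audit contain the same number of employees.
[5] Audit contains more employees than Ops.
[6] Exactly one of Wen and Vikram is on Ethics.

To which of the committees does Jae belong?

Jae: Ops

From (1): Vikram ∉ Ethics.
From (3): Mika ∉ Ops.
(2) (exactly one): Jae ∈ Ops.
(6) (exactly one): Wen ∈ Ethics.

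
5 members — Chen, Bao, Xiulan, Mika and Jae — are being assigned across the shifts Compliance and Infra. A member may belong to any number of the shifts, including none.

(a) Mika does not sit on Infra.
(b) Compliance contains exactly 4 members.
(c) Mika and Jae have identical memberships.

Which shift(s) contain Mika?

From (a): Mika ∉ Infra.
(c): Jae matches Mika: Jae ∉ Infra.
Suppose Mika ∉ Compliance: no assignment then satisfies all the clues, so Mika ∈ Compliance.

Mika: Compliance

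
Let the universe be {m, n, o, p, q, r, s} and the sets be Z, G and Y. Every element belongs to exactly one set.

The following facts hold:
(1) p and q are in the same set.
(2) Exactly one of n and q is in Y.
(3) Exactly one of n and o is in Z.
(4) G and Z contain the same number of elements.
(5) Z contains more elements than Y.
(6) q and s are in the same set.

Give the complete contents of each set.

Z = {m, o, r}; G = {p, q, s}; Y = {n}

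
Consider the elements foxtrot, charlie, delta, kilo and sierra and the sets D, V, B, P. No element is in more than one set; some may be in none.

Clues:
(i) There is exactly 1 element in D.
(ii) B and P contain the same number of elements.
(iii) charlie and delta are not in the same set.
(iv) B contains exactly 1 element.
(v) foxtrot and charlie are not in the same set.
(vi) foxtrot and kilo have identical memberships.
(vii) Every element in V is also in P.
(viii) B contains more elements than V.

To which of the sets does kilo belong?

kilo: none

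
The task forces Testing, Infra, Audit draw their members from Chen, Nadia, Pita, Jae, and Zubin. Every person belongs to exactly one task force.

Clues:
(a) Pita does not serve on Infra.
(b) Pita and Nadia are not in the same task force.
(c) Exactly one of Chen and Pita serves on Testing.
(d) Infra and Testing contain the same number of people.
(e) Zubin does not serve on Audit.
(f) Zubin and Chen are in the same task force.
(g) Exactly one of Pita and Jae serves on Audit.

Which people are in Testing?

Testing = {Chen, Zubin}

From (a): Pita ∉ Infra.
From (e): Zubin ∉ Audit.
(f): Chen matches Zubin: Chen ∉ Audit.
Suppose Chen ∉ Testing: no assignment then satisfies all the clues, so Chen ∈ Testing.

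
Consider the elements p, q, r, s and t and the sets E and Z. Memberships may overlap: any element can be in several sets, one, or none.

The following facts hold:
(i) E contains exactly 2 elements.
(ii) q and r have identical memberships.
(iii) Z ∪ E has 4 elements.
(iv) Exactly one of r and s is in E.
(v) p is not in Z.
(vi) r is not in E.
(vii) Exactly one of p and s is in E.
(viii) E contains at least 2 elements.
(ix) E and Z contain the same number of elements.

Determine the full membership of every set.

E = {s, t}; Z = {q, r}

From (v): p ∉ Z.
From (vi): r ∉ E.
(ii): q matches r: q ∉ E.
(iv) (exactly one): s ∈ E.
(vii) (exactly one): p ∉ E.
(viii): only 2 candidates remain for E, so all are in.
Suppose q ∉ Z: no assignment then satisfies all the clues, so q ∈ Z.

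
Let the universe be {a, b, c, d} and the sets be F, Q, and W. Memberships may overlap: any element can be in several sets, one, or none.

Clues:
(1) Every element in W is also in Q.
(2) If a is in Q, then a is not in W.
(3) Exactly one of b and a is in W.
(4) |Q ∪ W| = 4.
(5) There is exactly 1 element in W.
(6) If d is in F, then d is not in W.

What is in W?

W = {b}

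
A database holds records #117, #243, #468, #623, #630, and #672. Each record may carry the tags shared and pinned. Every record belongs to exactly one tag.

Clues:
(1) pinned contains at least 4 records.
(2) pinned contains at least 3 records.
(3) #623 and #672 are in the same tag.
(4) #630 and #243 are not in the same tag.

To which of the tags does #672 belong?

#672: pinned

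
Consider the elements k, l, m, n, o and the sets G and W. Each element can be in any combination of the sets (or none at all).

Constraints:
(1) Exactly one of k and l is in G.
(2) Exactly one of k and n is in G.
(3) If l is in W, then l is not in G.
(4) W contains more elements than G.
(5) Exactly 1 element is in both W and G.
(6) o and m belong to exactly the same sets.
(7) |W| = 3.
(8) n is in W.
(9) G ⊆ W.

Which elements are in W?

W = {k, l, n}

From (8): n ∈ W.
Suppose k ∉ W: no assignment then satisfies all the clues, so k ∈ W.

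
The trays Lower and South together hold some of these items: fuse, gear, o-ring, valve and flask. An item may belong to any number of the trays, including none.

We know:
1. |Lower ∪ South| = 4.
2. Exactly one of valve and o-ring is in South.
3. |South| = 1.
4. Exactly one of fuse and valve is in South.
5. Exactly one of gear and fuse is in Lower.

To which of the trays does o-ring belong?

o-ring: Lower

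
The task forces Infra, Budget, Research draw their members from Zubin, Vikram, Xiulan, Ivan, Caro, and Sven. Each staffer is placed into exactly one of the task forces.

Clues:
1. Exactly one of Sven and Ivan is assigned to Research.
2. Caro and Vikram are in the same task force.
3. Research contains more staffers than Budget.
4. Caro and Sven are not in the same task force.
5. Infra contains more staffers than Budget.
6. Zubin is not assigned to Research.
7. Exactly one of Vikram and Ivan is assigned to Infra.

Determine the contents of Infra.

Infra = {Caro, Vikram, Zubin}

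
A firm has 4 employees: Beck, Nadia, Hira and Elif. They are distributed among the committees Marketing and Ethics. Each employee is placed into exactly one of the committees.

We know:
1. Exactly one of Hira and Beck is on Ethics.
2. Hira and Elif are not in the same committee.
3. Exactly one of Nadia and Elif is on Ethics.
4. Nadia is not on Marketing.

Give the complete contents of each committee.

Marketing = {Beck, Elif}; Ethics = {Hira, Nadia}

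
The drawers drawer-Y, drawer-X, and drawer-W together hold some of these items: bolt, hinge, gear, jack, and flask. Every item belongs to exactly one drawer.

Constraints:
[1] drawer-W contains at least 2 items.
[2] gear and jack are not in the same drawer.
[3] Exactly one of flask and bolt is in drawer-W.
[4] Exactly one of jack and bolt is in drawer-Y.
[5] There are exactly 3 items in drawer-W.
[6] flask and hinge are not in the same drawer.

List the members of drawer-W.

drawer-W = {bolt, gear, hinge}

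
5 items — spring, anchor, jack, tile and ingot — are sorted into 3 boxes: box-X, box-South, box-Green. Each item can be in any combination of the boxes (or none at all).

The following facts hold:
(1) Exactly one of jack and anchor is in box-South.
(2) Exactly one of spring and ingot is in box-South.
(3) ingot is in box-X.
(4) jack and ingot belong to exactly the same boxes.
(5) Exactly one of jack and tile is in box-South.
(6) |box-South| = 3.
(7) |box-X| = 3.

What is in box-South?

box-South = {anchor, spring, tile}

From (3): ingot ∈ box-X.
(4): jack matches ingot: jack ∈ box-X.
Suppose spring ∉ box-South: no assignment then satisfies all the clues, so spring ∈ box-South.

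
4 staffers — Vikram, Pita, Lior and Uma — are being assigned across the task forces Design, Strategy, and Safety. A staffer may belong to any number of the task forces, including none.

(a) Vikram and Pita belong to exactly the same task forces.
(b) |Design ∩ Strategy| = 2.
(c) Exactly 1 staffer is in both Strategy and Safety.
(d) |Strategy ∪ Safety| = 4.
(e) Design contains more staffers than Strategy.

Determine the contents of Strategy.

Strategy = {Lior, Uma}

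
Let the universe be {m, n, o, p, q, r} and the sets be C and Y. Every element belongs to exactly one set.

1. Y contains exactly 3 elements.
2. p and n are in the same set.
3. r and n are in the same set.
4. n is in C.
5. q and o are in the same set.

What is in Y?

From (4): n ∈ C.
(2): p matches n: p ∈ C.
(3): r matches n: r ∈ C.
(1): only 3 candidates remain for Y, so all are in.

Y = {m, o, q}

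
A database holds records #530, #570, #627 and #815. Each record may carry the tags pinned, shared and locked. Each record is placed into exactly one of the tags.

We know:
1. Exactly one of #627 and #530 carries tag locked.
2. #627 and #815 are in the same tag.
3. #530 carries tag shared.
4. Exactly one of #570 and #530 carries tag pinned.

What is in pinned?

pinned = {#570}

From (3): #530 ∈ shared.
(1) (exactly one): #627 ∈ locked.
(2): #815 matches #627: #815 ∉ pinned.
(2): #815 matches #627: #815 ∉ shared.
(2): #815 matches #627: #815 ∈ locked.
(4) (exactly one): #570 ∈ pinned.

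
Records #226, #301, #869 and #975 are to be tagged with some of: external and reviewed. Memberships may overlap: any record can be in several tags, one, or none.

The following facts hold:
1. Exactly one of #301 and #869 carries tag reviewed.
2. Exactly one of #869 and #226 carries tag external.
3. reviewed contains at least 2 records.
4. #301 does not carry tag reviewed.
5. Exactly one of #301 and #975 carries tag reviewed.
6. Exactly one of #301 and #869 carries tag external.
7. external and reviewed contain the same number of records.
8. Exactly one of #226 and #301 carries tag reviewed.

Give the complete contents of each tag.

external = {#226, #301, #975}; reviewed = {#226, #869, #975}

From (4): #301 ∉ reviewed.
(1) (exactly one): #869 ∈ reviewed.
(5) (exactly one): #975 ∈ reviewed.
(8) (exactly one): #226 ∈ reviewed.
Suppose #226 ∉ external: no assignment then satisfies all the clues, so #226 ∈ external.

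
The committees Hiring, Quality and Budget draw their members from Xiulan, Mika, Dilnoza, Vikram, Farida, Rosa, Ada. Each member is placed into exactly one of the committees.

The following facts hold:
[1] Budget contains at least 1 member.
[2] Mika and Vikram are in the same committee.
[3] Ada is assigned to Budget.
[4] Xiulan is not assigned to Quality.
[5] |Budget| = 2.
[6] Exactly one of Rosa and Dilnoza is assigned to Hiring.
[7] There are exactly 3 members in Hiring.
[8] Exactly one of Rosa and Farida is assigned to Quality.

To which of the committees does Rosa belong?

Rosa: Hiring

From (3): Ada ∈ Budget.
From (4): Xiulan ∉ Quality.
Suppose Rosa ∉ Hiring: no assignment then satisfies all the clues, so Rosa ∈ Hiring.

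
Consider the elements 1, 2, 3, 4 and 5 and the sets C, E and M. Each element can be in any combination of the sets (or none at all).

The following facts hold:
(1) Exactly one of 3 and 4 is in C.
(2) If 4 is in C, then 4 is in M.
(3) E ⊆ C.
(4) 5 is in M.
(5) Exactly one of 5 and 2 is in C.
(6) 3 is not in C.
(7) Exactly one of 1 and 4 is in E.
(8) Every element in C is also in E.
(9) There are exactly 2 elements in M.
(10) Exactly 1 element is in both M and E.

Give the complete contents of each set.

C = {2, 4}; E = {2, 4}; M = {4, 5}

From (4): 5 ∈ M.
From (6): 3 ∉ C.
(1) (exactly one): 4 ∈ C.
(2): 4 ∈ M.
(3) contrapositive: 3 ∉ E.
(8) with 4 ∈ C: 4 ∈ E.
(9): M already has 2, so the rest are out.
(7) (exactly one): 1 ∉ E.
(8) contrapositive: 1 ∉ C.
Suppose 2 ∉ C: no assignment then satisfies all the clues, so 2 ∈ C.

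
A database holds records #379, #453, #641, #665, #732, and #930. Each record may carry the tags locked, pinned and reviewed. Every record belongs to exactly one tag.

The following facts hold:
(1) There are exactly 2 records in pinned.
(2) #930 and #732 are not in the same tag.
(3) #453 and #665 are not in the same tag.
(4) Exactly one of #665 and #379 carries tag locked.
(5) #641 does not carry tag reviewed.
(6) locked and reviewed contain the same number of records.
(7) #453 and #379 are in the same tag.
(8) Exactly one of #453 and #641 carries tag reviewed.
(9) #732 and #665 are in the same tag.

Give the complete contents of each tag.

From (5): #641 ∉ reviewed.
(8) (exactly one): #453 ∈ reviewed.
(3): #665 ∉ reviewed.
(7): #379 matches #453: #379 ∉ locked.
(7): #379 matches #453: #379 ∉ pinned.
(7): #379 matches #453: #379 ∈ reviewed.
(9): #732 matches #665: #732 ∉ reviewed.
(4) (exactly one): #665 ∈ locked.
(9): #732 matches #665: #732 ∈ locked.
(1): only 2 candidates remain for pinned, so all are in.

locked = {#665, #732}; pinned = {#641, #930}; reviewed = {#379, #453}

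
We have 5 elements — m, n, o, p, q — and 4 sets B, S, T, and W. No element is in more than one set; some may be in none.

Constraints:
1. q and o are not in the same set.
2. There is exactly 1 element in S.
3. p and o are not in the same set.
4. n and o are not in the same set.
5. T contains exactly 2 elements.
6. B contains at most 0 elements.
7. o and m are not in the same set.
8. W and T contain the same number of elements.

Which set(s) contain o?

o: S

(6): B already has 0, so the rest are out.
Suppose o ∉ S: no assignment then satisfies all the clues, so o ∈ S.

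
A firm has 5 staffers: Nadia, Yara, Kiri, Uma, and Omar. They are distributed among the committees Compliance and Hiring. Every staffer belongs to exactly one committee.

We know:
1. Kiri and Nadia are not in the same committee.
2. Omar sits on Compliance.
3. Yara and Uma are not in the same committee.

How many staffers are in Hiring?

2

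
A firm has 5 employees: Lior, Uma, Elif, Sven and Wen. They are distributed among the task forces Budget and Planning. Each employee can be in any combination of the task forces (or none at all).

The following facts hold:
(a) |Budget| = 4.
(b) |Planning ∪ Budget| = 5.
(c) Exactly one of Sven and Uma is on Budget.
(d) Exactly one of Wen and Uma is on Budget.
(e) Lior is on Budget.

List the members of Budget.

Budget = {Elif, Lior, Sven, Wen}

From (e): Lior ∈ Budget.
Suppose Uma ∈ Budget: no assignment then satisfies all the clues, so Uma ∉ Budget.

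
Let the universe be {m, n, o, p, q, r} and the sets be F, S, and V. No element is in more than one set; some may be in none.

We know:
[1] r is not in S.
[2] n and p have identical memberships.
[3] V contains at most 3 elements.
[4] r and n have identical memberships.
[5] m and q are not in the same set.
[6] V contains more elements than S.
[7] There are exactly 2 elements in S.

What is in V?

V = {n, p, r}

From (1): r ∉ S.
(4): n matches r: n ∉ S.
(2): p matches n: p ∉ S.
Suppose m ∈ V: no assignment then satisfies all the clues, so m ∉ V.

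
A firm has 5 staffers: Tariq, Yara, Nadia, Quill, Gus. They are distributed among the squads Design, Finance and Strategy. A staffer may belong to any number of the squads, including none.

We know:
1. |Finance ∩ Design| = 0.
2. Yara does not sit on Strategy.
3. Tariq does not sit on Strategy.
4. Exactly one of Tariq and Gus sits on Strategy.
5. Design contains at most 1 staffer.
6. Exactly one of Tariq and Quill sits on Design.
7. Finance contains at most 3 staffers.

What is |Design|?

1

From (2): Yara ∉ Strategy.
From (3): Tariq ∉ Strategy.
(4) (exactly one): Gus ∈ Strategy.
Suppose Yara ∈ Design: no assignment then satisfies all the clues, so Yara ∉ Design.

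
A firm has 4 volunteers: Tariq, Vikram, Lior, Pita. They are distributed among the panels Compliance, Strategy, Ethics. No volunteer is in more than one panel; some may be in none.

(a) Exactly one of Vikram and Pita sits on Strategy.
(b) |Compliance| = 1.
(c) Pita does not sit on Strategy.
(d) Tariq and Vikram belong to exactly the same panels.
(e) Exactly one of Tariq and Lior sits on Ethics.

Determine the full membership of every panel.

From (c): Pita ∉ Strategy.
(a) (exactly one): Vikram ∈ Strategy.
(d): Tariq matches Vikram: Tariq ∉ Compliance.
(d): Tariq matches Vikram: Tariq ∈ Strategy.
(e) (exactly one): Lior ∈ Ethics.
(b): only 1 candidates remain for Compliance, so all are in.

Compliance = {Pita}; Strategy = {Tariq, Vikram}; Ethics = {Lior}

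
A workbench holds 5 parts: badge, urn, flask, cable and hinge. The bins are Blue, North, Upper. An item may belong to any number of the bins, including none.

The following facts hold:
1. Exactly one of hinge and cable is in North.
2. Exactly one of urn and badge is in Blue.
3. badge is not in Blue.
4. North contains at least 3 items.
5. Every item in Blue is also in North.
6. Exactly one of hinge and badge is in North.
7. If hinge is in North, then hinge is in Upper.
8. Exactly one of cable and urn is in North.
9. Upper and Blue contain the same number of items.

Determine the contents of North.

From (3): badge ∉ Blue.
(2) (exactly one): urn ∈ Blue.
(5) with urn ∈ Blue: urn ∈ North.
(8) (exactly one): cable ∉ North.
(1) (exactly one): hinge ∈ North.
(5) contrapositive: cable ∉ Blue.
(6) (exactly one): badge ∉ North.
(7): hinge ∈ Upper.
(4): only 3 candidates remain for North, so all are in.

North = {flask, hinge, urn}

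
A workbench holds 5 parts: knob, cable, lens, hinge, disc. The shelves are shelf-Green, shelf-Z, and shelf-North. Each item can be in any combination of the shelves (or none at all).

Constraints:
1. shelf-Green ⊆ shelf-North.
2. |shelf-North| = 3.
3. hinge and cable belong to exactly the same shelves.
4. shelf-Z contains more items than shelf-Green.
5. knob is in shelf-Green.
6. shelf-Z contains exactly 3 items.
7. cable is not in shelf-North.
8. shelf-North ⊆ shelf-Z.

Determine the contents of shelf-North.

From (5): knob ∈ shelf-Green.
From (7): cable ∉ shelf-North.
(1) with knob ∈ shelf-Green: knob ∈ shelf-North.
(1) contrapositive: cable ∉ shelf-Green.
(3): hinge matches cable: hinge ∉ shelf-Green.
(3): hinge matches cable: hinge ∉ shelf-North.
(8) with knob ∈ shelf-North: knob ∈ shelf-Z.
(2): only 3 candidates remain for shelf-North, so all are in.
(8) with lens ∈ shelf-North: lens ∈ shelf-Z.
(8) with disc ∈ shelf-North: disc ∈ shelf-Z.
(6): shelf-Z already has 3, so the rest are out.

shelf-North = {disc, knob, lens}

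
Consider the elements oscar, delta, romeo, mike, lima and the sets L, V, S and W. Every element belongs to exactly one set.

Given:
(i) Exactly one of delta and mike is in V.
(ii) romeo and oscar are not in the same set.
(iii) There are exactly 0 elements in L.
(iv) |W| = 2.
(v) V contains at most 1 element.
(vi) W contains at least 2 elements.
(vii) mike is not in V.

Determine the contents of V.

From (vii): mike ∉ V.
(i) (exactly one): delta ∈ V.
(iii): L already has 0, so the rest are out.
(v): V already has 1, so the rest are out.

V = {delta}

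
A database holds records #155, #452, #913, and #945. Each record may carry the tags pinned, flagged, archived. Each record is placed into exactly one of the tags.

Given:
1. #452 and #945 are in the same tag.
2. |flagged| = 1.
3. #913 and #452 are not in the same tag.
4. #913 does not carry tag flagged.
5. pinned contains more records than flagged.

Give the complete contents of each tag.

pinned = {#452, #945}; flagged = {#155}; archived = {#913}

From (4): #913 ∉ flagged.
Suppose #155 ∈ pinned: no assignment then satisfies all the clues, so #155 ∉ pinned.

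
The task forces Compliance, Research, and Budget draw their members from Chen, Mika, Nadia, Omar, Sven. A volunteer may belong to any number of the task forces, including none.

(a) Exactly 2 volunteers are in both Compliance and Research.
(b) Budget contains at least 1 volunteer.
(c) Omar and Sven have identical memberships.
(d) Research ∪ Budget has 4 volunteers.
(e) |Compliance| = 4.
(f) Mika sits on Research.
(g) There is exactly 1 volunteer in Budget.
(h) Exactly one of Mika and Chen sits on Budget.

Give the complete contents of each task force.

Compliance = {Chen, Nadia, Omar, Sven}; Research = {Mika, Omar, Sven}; Budget = {Chen}

From (f): Mika ∈ Research.
Suppose Chen ∉ Compliance: no assignment then satisfies all the clues, so Chen ∈ Compliance.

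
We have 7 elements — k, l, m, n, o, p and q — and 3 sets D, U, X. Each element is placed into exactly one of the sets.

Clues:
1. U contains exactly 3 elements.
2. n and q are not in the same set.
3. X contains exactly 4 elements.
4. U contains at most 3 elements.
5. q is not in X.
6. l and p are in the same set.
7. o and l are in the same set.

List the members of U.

U = {k, m, q}

From (5): q ∉ X.
Suppose k ∉ U: no assignment then satisfies all the clues, so k ∈ U.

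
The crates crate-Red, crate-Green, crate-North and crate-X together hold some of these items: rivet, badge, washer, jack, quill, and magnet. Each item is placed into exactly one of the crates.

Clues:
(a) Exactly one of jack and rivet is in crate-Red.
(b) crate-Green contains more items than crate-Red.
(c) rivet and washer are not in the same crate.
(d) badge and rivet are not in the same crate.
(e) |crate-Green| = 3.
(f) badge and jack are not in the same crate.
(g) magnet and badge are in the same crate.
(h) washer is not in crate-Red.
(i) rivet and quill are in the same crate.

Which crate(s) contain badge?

badge: crate-Green

From (h): washer ∉ crate-Red.
Suppose badge ∈ crate-Red: no assignment then satisfies all the clues, so badge ∉ crate-Red.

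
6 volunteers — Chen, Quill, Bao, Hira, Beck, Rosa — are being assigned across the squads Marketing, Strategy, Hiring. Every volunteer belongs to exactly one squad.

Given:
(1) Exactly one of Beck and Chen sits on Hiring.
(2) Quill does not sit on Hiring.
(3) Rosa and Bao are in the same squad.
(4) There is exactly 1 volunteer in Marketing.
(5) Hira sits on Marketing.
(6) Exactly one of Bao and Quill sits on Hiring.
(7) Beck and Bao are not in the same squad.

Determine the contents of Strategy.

From (2): Quill ∉ Hiring.
From (5): Hira ∈ Marketing.
(4): Marketing already has 1, so the rest are out.
(6) (exactly one): Bao ∈ Hiring.
(7): Beck ∉ Hiring.
Only one squad left: Quill ∈ Strategy.
Only one squad left: Beck ∈ Strategy.
(1) (exactly one): Chen ∈ Hiring.
(3): Rosa matches Bao: Rosa ∉ Strategy.
(3): Rosa matches Bao: Rosa ∈ Hiring.

Strategy = {Beck, Quill}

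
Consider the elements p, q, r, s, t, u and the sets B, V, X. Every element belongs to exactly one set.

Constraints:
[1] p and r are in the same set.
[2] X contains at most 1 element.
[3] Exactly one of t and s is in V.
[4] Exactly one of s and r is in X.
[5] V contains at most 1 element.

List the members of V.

V = {t}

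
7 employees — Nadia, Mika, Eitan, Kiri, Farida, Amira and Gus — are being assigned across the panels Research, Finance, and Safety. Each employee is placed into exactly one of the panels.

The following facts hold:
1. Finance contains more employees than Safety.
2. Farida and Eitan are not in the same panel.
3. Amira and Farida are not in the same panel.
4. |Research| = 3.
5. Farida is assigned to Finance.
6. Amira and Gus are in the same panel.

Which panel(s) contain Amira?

Amira: Research

From (5): Farida ∈ Finance.
(2): Eitan ∉ Finance.
(3): Amira ∉ Finance.
(6): Gus matches Amira: Gus ∉ Finance.
Suppose Amira ∉ Research: no assignment then satisfies all the clues, so Amira ∈ Research.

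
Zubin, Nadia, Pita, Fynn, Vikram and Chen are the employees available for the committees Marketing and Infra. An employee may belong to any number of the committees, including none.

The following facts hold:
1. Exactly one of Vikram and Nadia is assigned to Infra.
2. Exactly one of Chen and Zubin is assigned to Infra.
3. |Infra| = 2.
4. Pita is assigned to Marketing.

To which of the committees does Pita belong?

From (4): Pita ∈ Marketing.
Suppose Pita ∈ Infra: no assignment then satisfies all the clues, so Pita ∉ Infra.

Pita: Marketing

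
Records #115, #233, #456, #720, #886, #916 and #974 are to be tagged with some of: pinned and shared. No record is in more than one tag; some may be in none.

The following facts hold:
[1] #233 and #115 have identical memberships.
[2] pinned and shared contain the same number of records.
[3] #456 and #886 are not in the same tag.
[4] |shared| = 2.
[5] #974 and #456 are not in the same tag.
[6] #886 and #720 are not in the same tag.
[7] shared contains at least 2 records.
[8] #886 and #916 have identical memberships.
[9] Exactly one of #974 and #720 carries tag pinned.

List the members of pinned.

pinned = {#456, #720}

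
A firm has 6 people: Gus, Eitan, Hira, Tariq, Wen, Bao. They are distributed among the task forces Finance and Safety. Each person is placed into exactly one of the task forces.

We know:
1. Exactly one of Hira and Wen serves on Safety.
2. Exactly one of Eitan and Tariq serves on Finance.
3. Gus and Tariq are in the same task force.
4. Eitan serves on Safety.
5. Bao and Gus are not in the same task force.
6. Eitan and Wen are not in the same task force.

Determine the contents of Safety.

Safety = {Bao, Eitan, Hira}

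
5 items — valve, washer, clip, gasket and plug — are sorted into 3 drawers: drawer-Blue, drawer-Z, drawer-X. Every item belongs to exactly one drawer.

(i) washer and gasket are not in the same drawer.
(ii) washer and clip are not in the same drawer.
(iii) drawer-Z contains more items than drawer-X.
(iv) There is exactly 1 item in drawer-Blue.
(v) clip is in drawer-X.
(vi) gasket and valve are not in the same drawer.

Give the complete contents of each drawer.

drawer-Blue = {gasket}; drawer-Z = {plug, valve, washer}; drawer-X = {clip}

From (v): clip ∈ drawer-X.
(ii): washer ∉ drawer-X.
Suppose valve ∈ drawer-Blue: no assignment then satisfies all the clues, so valve ∉ drawer-Blue.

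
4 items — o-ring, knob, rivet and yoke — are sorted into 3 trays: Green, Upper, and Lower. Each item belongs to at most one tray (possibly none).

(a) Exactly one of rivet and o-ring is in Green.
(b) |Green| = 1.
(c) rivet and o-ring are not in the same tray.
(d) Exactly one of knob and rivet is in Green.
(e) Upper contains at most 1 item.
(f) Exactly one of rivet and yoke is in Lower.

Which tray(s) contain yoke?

yoke: Lower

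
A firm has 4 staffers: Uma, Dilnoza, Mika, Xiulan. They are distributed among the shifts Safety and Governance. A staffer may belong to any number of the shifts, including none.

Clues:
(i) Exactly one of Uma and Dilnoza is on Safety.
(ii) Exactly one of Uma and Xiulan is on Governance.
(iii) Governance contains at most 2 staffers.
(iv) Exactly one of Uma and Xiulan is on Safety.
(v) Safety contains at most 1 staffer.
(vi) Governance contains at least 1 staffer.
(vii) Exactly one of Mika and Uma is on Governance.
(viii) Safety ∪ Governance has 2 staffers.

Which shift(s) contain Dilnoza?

Dilnoza: Governance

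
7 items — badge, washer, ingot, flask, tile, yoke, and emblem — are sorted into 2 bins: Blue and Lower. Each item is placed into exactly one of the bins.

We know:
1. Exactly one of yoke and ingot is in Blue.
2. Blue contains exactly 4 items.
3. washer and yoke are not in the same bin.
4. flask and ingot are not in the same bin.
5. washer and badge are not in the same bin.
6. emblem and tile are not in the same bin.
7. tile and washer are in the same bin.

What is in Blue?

Blue = {badge, emblem, flask, yoke}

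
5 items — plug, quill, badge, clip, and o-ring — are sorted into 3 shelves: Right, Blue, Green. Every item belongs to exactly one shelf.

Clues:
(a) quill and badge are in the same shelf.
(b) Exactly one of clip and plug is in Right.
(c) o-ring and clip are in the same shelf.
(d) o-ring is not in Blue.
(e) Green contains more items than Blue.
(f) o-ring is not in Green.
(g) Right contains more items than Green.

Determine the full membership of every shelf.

From (d): o-ring ∉ Blue.
From (f): o-ring ∉ Green.
(c): clip matches o-ring: clip ∉ Blue.
(c): clip matches o-ring: clip ∉ Green.
Only one shelf left: clip ∈ Right.
Only one shelf left: o-ring ∈ Right.
(b) (exactly one): plug ∉ Right.
Suppose plug ∈ Blue: no assignment then satisfies all the clues, so plug ∉ Blue.

Right = {badge, clip, o-ring, quill}; Blue = {}; Green = {plug}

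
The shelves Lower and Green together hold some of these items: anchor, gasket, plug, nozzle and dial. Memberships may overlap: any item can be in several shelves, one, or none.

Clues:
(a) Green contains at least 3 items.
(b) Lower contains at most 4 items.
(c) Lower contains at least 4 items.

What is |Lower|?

4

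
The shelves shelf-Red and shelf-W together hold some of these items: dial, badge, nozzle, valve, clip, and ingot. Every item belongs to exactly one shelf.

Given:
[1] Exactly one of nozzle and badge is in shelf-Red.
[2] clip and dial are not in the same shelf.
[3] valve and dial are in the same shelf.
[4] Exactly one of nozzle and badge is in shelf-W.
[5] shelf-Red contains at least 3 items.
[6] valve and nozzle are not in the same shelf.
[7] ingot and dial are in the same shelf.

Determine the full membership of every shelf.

shelf-Red = {badge, dial, ingot, valve}; shelf-W = {clip, nozzle}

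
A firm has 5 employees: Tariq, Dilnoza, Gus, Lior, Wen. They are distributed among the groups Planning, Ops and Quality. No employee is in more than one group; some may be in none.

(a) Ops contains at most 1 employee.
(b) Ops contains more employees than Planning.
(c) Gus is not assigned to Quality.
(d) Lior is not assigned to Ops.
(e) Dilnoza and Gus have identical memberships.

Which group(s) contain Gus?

Gus: none

From (c): Gus ∉ Quality.
From (d): Lior ∉ Ops.
(e): Dilnoza matches Gus: Dilnoza ∉ Quality.
Suppose Gus ∈ Planning: no assignment then satisfies all the clues, so Gus ∉ Planning.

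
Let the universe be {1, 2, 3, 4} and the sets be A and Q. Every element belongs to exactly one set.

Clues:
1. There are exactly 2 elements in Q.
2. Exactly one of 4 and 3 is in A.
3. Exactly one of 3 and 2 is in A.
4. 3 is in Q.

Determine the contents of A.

From (4): 3 ∈ Q.
(2) (exactly one): 4 ∈ A.
(3) (exactly one): 2 ∈ A.
(1): only 2 candidates remain for Q, so all are in.

A = {2, 4}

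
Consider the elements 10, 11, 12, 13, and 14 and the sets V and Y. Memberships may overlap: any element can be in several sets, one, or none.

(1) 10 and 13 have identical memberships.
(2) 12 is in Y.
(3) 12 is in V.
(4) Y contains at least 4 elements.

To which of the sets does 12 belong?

12: V, Y

From (2): 12 ∈ Y.
From (3): 12 ∈ V.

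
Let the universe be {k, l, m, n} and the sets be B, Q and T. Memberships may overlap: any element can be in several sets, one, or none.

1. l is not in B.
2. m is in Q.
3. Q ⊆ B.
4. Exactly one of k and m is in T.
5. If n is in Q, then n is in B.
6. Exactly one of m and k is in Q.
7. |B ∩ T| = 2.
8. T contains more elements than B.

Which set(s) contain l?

From (1): l ∉ B.
From (2): m ∈ Q.
(3) contrapositive: l ∉ Q.
(3) with m ∈ Q: m ∈ B.
(6) (exactly one): k ∉ Q.
Suppose l ∉ T: no assignment then satisfies all the clues, so l ∈ T.

l: T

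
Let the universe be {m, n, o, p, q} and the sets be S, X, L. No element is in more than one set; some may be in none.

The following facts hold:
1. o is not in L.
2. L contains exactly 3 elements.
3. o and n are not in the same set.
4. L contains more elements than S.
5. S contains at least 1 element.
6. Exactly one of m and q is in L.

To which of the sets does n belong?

n: L

From (1): o ∉ L.
Suppose n ∈ S: no assignment then satisfies all the clues, so n ∉ S.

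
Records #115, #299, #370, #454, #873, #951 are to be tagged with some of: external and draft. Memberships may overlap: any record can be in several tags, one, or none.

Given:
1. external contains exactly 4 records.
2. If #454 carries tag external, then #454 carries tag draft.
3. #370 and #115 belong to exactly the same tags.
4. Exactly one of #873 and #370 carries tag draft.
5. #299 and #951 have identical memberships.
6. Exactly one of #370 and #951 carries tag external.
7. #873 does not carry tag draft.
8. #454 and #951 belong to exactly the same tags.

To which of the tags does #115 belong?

From (7): #873 ∉ draft.
(4) (exactly one): #370 ∈ draft.
(3): #115 matches #370: #115 ∈ draft.
Suppose #115 ∈ external: no assignment then satisfies all the clues, so #115 ∉ external.

#115: draft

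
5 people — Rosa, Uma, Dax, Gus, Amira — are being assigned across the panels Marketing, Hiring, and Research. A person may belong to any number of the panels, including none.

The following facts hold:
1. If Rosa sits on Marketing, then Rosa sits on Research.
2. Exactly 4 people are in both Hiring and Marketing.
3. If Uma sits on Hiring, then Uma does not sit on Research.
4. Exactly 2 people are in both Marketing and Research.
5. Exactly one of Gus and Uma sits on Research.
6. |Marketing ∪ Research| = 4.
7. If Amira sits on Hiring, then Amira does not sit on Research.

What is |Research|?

2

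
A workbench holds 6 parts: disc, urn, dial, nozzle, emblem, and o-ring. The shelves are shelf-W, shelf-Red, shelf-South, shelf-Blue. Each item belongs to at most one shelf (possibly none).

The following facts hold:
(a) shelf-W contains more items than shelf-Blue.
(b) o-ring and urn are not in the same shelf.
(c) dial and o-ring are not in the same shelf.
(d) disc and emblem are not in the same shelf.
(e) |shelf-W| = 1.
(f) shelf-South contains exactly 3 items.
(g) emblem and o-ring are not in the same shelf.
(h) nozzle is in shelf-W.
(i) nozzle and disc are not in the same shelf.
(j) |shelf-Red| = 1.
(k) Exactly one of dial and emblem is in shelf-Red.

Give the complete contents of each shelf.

shelf-W = {nozzle}; shelf-Red = {emblem}; shelf-South = {dial, disc, urn}; shelf-Blue = {}

From (h): nozzle ∈ shelf-W.
(e): shelf-W already has 1, so the rest are out.
Suppose disc ∈ shelf-Red: no assignment then satisfies all the clues, so disc ∉ shelf-Red.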